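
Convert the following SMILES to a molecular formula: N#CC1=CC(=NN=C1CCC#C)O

C9H7N3O

Heavy atoms from the SMILES: 9 C, 3 N, 1 O.
Implicit hydrogens by atom environment:
  3 × C (aromatic): no H
  2 × C: 2 H each → 4
  2 × C: no H
  2 × N (aromatic): no H
  1 × C (aromatic): 1 H
  1 × C: 1 H
  1 × N: no H
  1 × O: 1 H
  Total hydrogens = 7.
Molecular formula: C9H7N3O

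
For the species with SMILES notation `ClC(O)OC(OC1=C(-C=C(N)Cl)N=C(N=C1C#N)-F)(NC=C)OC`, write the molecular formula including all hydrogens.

C12H12Cl2FN5O4

Heavy atoms from the SMILES: 12 C, 2 Cl, 1 F, 5 N, 4 O.
Implicit hydrogens by atom environment:
  4 × C (aromatic): no H
  3 × C: 1 H each → 3
  3 × C: no H
  3 × O: no H
  2 × Cl: no H
  2 × N (aromatic): no H
  1 × C: 3 H
  1 × C: 2 H
  1 × F: no H
  1 × N: 2 H
  1 × N: 1 H
  1 × N: no H
  1 × O: 1 H
  Total hydrogens = 12.
Molecular formula: C12H12Cl2FN5O4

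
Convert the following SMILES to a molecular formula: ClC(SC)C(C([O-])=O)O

C4H6ClO3S-

Heavy atoms from the SMILES: 4 C, 1 Cl, 3 O, 1 S.
Implicit hydrogens by atom environment:
  2 × C: 1 H each → 2
  1 × C: 3 H
  1 × C: no H
  1 × Cl: no H
  1 × O: 1 H
  1 × O: no H
  1 × O (charge -1): no H
  1 × S: no H
  Total hydrogens = 6.
Net charge -1.
Molecular formula: C4H6ClO3S-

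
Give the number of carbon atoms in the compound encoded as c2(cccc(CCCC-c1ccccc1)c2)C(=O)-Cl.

The symbol for carbon appears 17 times in the SMILES. Lowercase c denotes aromatic carbon and counts toward C.

17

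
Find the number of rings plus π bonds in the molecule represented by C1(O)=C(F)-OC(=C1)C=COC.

4

Molecular formula from the SMILES: C7H7FO3.
DoU = (2C + 2 + N − H − X)/2 = (2·7 + 2 + 0 − 7 − 1)/2 = 8/2 = 4.
(Structurally: 1 ring(s) + 3 π bond(s) = 4.)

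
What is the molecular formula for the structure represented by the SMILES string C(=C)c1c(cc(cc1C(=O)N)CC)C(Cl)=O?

Heavy atoms from the SMILES: 12 C, 1 Cl, 1 N, 2 O.
Implicit hydrogens by atom environment:
  4 × C (aromatic): no H
  2 × C: 2 H each → 4
  2 × C (aromatic): 1 H each → 2
  2 × C: no H
  2 × O: no H
  1 × C: 3 H
  1 × C: 1 H
  1 × Cl: no H
  1 × N: 2 H
  Total hydrogens = 12.
Molecular formula: C12H12ClNO2

C12H12ClNO2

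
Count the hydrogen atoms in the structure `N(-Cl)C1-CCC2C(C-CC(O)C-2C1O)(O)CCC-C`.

26

Hydrogens are implicit in SMILES; fill each atom to its normal valence:
  7 × C: 2 H each → 14
  5 × C: 1 H each → 5
  3 × O: 1 H each → 3
  1 × C: 3 H
  1 × C: no H
  1 × Cl: no H
  1 × N: 1 H
  Total hydrogens = 26.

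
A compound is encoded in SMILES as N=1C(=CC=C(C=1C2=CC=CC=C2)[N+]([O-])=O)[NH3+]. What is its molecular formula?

C11H10N3O2+

Heavy atoms from the SMILES: 11 C, 3 N, 2 O.
Implicit hydrogens by atom environment:
  7 × C (aromatic): 1 H each → 7
  4 × C (aromatic): no H
  1 × N (charge +1): 3 H
  1 × N (aromatic): no H
  1 × N (charge +1): no H
  1 × O: no H
  1 × O (charge -1): no H
  Total hydrogens = 10.
Net charge +1.
Molecular formula: C11H10N3O2+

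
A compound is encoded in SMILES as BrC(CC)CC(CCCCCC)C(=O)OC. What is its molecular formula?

Heavy atoms from the SMILES: 1 Br, 13 C, 2 O.
Implicit hydrogens by atom environment:
  7 × C: 2 H each → 14
  3 × C: 3 H each → 9
  2 × C: 1 H each → 2
  2 × O: no H
  1 × Br: no H
  1 × C: no H
  Total hydrogens = 25.
Molecular formula: C13H25BrO2

C13H25BrO2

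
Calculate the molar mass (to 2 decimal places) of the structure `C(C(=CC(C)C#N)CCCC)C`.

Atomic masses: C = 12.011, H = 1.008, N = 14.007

Molecular formula: C11H19N.
M = 11×12.011 + 19×1.008 + 1×14.007 = 165.28 g/mol.

165.28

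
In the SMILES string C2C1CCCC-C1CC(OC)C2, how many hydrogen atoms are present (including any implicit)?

Hydrogens are implicit in SMILES; fill each atom to its normal valence:
  7 × C: 2 H each → 14
  3 × C: 1 H each → 3
  1 × C: 3 H
  1 × O: no H
  Total hydrogens = 20.

20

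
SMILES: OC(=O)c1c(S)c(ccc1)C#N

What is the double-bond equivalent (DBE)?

Molecular formula from the SMILES: C8H5NO2S.
DoU = (2C + 2 + N − H − X)/2 = (2·8 + 2 + 1 − 5 − 0)/2 = 14/2 = 7.
(Structurally: 1 ring(s) + 6 π bond(s) = 7.)

7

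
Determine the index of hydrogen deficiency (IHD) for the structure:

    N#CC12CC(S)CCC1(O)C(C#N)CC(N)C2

6

Molecular formula from the SMILES: C12H17N3OS.
DoU = (2C + 2 + N − H − X)/2 = (2·12 + 2 + 3 − 17 − 0)/2 = 12/2 = 6.
(Structurally: 2 ring(s) + 4 π bond(s) = 6.)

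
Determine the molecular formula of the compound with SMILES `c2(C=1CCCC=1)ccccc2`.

Heavy atoms from the SMILES: 11 C.
Implicit hydrogens by atom environment:
  5 × C (aromatic): 1 H each → 5
  3 × C: 2 H each → 6
  1 × C: 1 H
  1 × C: no H
  1 × C (aromatic): no H
  Total hydrogens = 12.
Molecular formula: C11H12

C11H12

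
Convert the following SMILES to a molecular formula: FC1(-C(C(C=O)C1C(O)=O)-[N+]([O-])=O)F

C6H5F2NO5

Heavy atoms from the SMILES: 6 C, 2 F, 1 N, 5 O.
Implicit hydrogens by atom environment:
  4 × C: 1 H each → 4
  3 × O: no H
  2 × C: no H
  2 × F: no H
  1 × N (charge +1): no H
  1 × O: 1 H
  1 × O (charge -1): no H
  Total hydrogens = 5.
Molecular formula: C6H5F2NO5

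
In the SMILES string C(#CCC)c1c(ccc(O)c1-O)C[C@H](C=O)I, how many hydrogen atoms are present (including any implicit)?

13

Hydrogens are implicit in SMILES; fill each atom to its normal valence:
  4 × C (aromatic): no H
  2 × C: 2 H each → 4
  2 × C (aromatic): 1 H each → 2
  2 × C: 1 H each → 2
  2 × C: no H
  2 × O: 1 H each → 2
  1 × C: 3 H
  1 × I: no H
  1 × O: no H
  Total hydrogens = 13.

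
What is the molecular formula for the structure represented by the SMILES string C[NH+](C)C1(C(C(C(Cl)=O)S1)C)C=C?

C9H15ClNOS+

Heavy atoms from the SMILES: 9 C, 1 Cl, 1 N, 1 O, 1 S.
Implicit hydrogens by atom environment:
  3 × C: 3 H each → 9
  3 × C: 1 H each → 3
  2 × C: no H
  1 × C: 2 H
  1 × Cl: no H
  1 × N (charge +1): 1 H
  1 × O: no H
  1 × S: no H
  Total hydrogens = 15.
Net charge +1.
Molecular formula: C9H15ClNOS+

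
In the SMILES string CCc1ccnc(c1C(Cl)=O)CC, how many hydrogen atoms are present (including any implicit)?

Hydrogens are implicit in SMILES; fill each atom to its normal valence:
  3 × C (aromatic): no H
  2 × C: 3 H each → 6
  2 × C: 2 H each → 4
  2 × C (aromatic): 1 H each → 2
  1 × C: no H
  1 × Cl: no H
  1 × N (aromatic): no H
  1 × O: no H
  Total hydrogens = 12.

12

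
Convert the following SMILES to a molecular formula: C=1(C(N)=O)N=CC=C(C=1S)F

Heavy atoms from the SMILES: 6 C, 1 F, 2 N, 1 O, 1 S.
Implicit hydrogens by atom environment:
  3 × C (aromatic): no H
  2 × C (aromatic): 1 H each → 2
  1 × C: no H
  1 × F: no H
  1 × N: 2 H
  1 × N (aromatic): no H
  1 × O: no H
  1 × S: 1 H
  Total hydrogens = 5.
Molecular formula: C6H5FN2OS

C6H5FN2OS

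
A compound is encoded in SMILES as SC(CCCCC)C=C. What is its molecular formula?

C8H16S

Heavy atoms from the SMILES: 8 C, 1 S.
Implicit hydrogens by atom environment:
  5 × C: 2 H each → 10
  2 × C: 1 H each → 2
  1 × C: 3 H
  1 × S: 1 H
  Total hydrogens = 16.
Molecular formula: C8H16S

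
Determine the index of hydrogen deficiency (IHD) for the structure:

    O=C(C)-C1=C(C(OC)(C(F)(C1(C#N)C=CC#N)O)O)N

Molecular formula from the SMILES: C12H12FN3O4.
DoU = (2C + 2 + N − H − X)/2 = (2·12 + 2 + 3 − 12 − 1)/2 = 16/2 = 8.
(Structurally: 1 ring(s) + 7 π bond(s) = 8.)

8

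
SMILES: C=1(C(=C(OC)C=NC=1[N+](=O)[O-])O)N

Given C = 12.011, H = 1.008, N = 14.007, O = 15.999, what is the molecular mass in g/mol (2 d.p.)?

185.14

Molecular formula: C6H7N3O4.
M = 6×12.011 + 7×1.008 + 3×14.007 + 4×15.999 = 185.14 g/mol.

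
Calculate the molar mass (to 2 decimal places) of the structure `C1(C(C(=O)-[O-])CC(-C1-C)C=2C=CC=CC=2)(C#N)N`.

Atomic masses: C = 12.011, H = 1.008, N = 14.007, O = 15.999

Molecular formula: C14H15N2O2-.
M = 14×12.011 + 15×1.008 + 2×14.007 + 2×15.999 = 243.29 g/mol.

243.29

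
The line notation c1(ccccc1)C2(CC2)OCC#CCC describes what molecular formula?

C14H16O

Heavy atoms from the SMILES: 14 C, 1 O.
Implicit hydrogens by atom environment:
  5 × C (aromatic): 1 H each → 5
  4 × C: 2 H each → 8
  3 × C: no H
  1 × C: 3 H
  1 × C (aromatic): no H
  1 × O: no H
  Total hydrogens = 16.
Molecular formula: C14H16O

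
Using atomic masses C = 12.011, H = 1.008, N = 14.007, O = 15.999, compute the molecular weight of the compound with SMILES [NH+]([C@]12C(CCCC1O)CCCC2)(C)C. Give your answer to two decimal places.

198.33

Molecular formula: C12H24NO+.
M = 12×12.011 + 24×1.008 + 1×14.007 + 1×15.999 = 198.33 g/mol.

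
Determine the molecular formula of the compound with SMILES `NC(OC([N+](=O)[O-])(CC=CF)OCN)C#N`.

C7H11FN4O4

Heavy atoms from the SMILES: 7 C, 1 F, 4 N, 4 O.
Implicit hydrogens by atom environment:
  3 × C: 1 H each → 3
  3 × O: no H
  2 × C: 2 H each → 4
  2 × C: no H
  2 × N: 2 H each → 4
  1 × F: no H
  1 × N: no H
  1 × N (charge +1): no H
  1 × O (charge -1): no H
  Total hydrogens = 11.
Molecular formula: C7H11FN4O4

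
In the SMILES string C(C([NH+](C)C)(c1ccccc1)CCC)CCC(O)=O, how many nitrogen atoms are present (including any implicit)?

The symbol for nitrogen appears 1 time in the SMILES.

1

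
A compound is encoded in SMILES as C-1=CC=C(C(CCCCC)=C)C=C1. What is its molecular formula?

Heavy atoms from the SMILES: 13 C.
Implicit hydrogens by atom environment:
  5 × C: 2 H each → 10
  5 × C (aromatic): 1 H each → 5
  1 × C: 3 H
  1 × C: no H
  1 × C (aromatic): no H
  Total hydrogens = 18.
Molecular formula: C13H18

C13H18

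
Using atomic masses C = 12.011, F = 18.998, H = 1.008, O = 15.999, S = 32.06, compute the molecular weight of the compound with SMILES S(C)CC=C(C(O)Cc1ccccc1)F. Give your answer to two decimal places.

226.31

Molecular formula: C12H15FOS.
M = 12×12.011 + 1×18.998 + 15×1.008 + 1×15.999 + 1×32.06 = 226.31 g/mol.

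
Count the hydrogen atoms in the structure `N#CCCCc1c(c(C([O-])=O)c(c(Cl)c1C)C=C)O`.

13

Hydrogens are implicit in SMILES; fill each atom to its normal valence:
  6 × C (aromatic): no H
  4 × C: 2 H each → 8
  2 × C: no H
  1 × C: 3 H
  1 × C: 1 H
  1 × Cl: no H
  1 × N: no H
  1 × O: 1 H
  1 × O: no H
  1 × O (charge -1): no H
  Total hydrogens = 13.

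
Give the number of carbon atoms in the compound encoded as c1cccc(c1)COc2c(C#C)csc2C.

The symbol for carbon appears 14 times in the SMILES. Lowercase c denotes aromatic carbon and counts toward C.

14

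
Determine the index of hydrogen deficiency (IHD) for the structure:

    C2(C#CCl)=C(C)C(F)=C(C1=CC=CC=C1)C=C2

Molecular formula from the SMILES: C15H10ClF.
DoU = (2C + 2 + N − H − X)/2 = (2·15 + 2 + 0 − 10 − 2)/2 = 20/2 = 10.
(Structurally: 2 ring(s) + 8 π bond(s) = 10.)

10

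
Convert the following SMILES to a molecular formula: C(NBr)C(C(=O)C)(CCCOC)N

Heavy atoms from the SMILES: 1 Br, 8 C, 2 N, 2 O.
Implicit hydrogens by atom environment:
  4 × C: 2 H each → 8
  2 × C: 3 H each → 6
  2 × C: no H
  2 × O: no H
  1 × Br: no H
  1 × N: 2 H
  1 × N: 1 H
  Total hydrogens = 17.
Molecular formula: C8H17BrN2O2

C8H17BrN2O2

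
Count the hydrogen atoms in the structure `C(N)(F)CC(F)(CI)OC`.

Hydrogens are implicit in SMILES; fill each atom to its normal valence:
  2 × C: 2 H each → 4
  2 × F: no H
  1 × C: 3 H
  1 × C: 1 H
  1 × C: no H
  1 × I: no H
  1 × N: 2 H
  1 × O: no H
  Total hydrogens = 10.

10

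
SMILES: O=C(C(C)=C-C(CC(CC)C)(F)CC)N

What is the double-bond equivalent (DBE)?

Molecular formula from the SMILES: C12H22FNO.
DoU = (2C + 2 + N − H − X)/2 = (2·12 + 2 + 1 − 22 − 1)/2 = 4/2 = 2.
(Structurally: 0 ring(s) + 2 π bond(s) = 2.)

2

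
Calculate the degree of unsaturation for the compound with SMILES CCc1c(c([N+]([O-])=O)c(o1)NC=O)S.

Molecular formula from the SMILES: C7H8N2O4S.
DoU = (2C + 2 + N − H − X)/2 = (2·7 + 2 + 2 − 8 − 0)/2 = 10/2 = 5.
(Structurally: 1 ring(s) + 4 π bond(s) = 5.)

5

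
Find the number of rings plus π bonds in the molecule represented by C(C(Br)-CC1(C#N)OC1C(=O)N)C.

Molecular formula from the SMILES: C8H11BrN2O2.
DoU = (2C + 2 + N − H − X)/2 = (2·8 + 2 + 2 − 11 − 1)/2 = 8/2 = 4.
(Structurally: 1 ring(s) + 3 π bond(s) = 4.)

4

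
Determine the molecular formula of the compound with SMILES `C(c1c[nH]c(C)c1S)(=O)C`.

Heavy atoms from the SMILES: 7 C, 1 N, 1 O, 1 S.
Implicit hydrogens by atom environment:
  3 × C (aromatic): no H
  2 × C: 3 H each → 6
  1 × C (aromatic): 1 H
  1 × C: no H
  1 × N (aromatic): 1 H
  1 × O: no H
  1 × S: 1 H
  Total hydrogens = 9.
Molecular formula: C7H9NOS

C7H9NOS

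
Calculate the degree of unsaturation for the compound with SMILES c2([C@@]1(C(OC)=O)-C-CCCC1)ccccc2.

6

Molecular formula from the SMILES: C14H18O2.
DoU = (2C + 2 + N − H − X)/2 = (2·14 + 2 + 0 − 18 − 0)/2 = 12/2 = 6.
(Structurally: 2 ring(s) + 4 π bond(s) = 6.)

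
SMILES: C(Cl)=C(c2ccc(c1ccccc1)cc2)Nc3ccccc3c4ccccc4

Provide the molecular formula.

Heavy atoms from the SMILES: 26 C, 1 Cl, 1 N.
Implicit hydrogens by atom environment:
  18 × C (aromatic): 1 H each → 18
  6 × C (aromatic): no H
  1 × C: 1 H
  1 × C: no H
  1 × Cl: no H
  1 × N: 1 H
  Total hydrogens = 20.
Molecular formula: C26H20ClN

C26H20ClN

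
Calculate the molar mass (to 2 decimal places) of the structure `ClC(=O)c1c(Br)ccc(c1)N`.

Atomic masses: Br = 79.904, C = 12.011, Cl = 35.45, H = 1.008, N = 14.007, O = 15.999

Molecular formula: C7H5BrClNO.
M = 1×79.904 + 7×12.011 + 1×35.45 + 5×1.008 + 1×14.007 + 1×15.999 = 234.48 g/mol.

234.48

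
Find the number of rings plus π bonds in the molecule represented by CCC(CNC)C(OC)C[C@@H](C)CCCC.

0

Molecular formula from the SMILES: C14H31NO.
DoU = (2C + 2 + N − H − X)/2 = (2·14 + 2 + 1 − 31 − 0)/2 = 0/2 = 0.
(Structurally: 0 ring(s) + 0 π bond(s) = 0.)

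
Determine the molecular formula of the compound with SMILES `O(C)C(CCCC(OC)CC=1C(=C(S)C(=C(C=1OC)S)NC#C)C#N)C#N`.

Heavy atoms from the SMILES: 19 C, 3 N, 3 O, 2 S.
Implicit hydrogens by atom environment:
  6 × C (aromatic): no H
  4 × C: 2 H each → 8
  3 × C: 3 H each → 9
  3 × C: 1 H each → 3
  3 × C: no H
  3 × O: no H
  2 × N: no H
  2 × S: 1 H each → 2
  1 × N: 1 H
  Total hydrogens = 23.
Molecular formula: C19H23N3O3S2

C19H23N3O3S2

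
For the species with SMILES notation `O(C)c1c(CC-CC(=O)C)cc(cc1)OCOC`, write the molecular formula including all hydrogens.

Heavy atoms from the SMILES: 14 C, 4 O.
Implicit hydrogens by atom environment:
  4 × C: 2 H each → 8
  4 × O: no H
  3 × C: 3 H each → 9
  3 × C (aromatic): 1 H each → 3
  3 × C (aromatic): no H
  1 × C: no H
  Total hydrogens = 20.
Molecular formula: C14H20O4

C14H20O4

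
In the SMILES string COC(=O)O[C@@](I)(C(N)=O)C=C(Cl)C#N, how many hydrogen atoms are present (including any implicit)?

Hydrogens are implicit in SMILES; fill each atom to its normal valence:
  5 × C: no H
  4 × O: no H
  1 × C: 3 H
  1 × C: 1 H
  1 × Cl: no H
  1 × I: no H
  1 × N: 2 H
  1 × N: no H
  Total hydrogens = 6.

6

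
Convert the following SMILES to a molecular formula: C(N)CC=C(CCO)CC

C8H17NO

Heavy atoms from the SMILES: 8 C, 1 N, 1 O.
Implicit hydrogens by atom environment:
  5 × C: 2 H each → 10
  1 × C: 3 H
  1 × C: 1 H
  1 × C: no H
  1 × N: 2 H
  1 × O: 1 H
  Total hydrogens = 17.
Molecular formula: C8H17NO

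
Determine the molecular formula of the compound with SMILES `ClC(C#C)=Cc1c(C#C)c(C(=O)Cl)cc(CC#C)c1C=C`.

C18H10Cl2O

Heavy atoms from the SMILES: 18 C, 2 Cl, 1 O.
Implicit hydrogens by atom environment:
  5 × C: 1 H each → 5
  5 × C (aromatic): no H
  5 × C: no H
  2 × C: 2 H each → 4
  2 × Cl: no H
  1 × C (aromatic): 1 H
  1 × O: no H
  Total hydrogens = 10.
Molecular formula: C18H10Cl2O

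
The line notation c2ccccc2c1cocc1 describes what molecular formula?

Heavy atoms from the SMILES: 10 C, 1 O.
Implicit hydrogens by atom environment:
  8 × C (aromatic): 1 H each → 8
  2 × C (aromatic): no H
  1 × O (aromatic): no H
  Total hydrogens = 8.
Molecular formula: C10H8O

C10H8O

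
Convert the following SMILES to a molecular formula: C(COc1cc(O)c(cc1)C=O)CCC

Heavy atoms from the SMILES: 12 C, 3 O.
Implicit hydrogens by atom environment:
  4 × C: 2 H each → 8
  3 × C (aromatic): 1 H each → 3
  3 × C (aromatic): no H
  2 × O: no H
  1 × C: 3 H
  1 × C: 1 H
  1 × O: 1 H
  Total hydrogens = 16.
Molecular formula: C12H16O3

C12H16O3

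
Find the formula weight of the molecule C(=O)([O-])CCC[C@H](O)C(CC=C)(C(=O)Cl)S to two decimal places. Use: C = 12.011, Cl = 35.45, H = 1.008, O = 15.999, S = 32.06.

Molecular formula: C10H14ClO4S-.
M = 10×12.011 + 1×35.45 + 14×1.008 + 4×15.999 + 1×32.06 = 265.73 g/mol.

265.73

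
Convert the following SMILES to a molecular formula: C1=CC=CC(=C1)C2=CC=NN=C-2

Heavy atoms from the SMILES: 10 C, 2 N.
Implicit hydrogens by atom environment:
  8 × C (aromatic): 1 H each → 8
  2 × C (aromatic): no H
  2 × N (aromatic): no H
  Total hydrogens = 8.
Molecular formula: C10H8N2

C10H8N2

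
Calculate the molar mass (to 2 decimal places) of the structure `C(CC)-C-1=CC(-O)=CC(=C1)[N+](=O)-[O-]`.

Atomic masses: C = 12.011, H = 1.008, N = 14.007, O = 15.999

Molecular formula: C9H11NO3.
M = 9×12.011 + 11×1.008 + 1×14.007 + 3×15.999 = 181.19 g/mol.

181.19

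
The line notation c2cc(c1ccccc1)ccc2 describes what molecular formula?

Heavy atoms from the SMILES: 12 C.
Implicit hydrogens by atom environment:
  10 × C (aromatic): 1 H each → 10
  2 × C (aromatic): no H
  Total hydrogens = 10.
Molecular formula: C12H10

C12H10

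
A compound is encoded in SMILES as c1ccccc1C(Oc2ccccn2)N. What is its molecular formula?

Heavy atoms from the SMILES: 12 C, 2 N, 1 O.
Implicit hydrogens by atom environment:
  9 × C (aromatic): 1 H each → 9
  2 × C (aromatic): no H
  1 × C: 1 H
  1 × N: 2 H
  1 × N (aromatic): no H
  1 × O: no H
  Total hydrogens = 12.
Molecular formula: C12H12N2O

C12H12N2O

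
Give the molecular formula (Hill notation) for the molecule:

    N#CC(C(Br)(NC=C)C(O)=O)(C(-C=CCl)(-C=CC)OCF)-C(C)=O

Heavy atoms from the SMILES: 1 Br, 15 C, 1 Cl, 1 F, 2 N, 4 O.
Implicit hydrogens by atom environment:
  6 × C: no H
  5 × C: 1 H each → 5
  3 × O: no H
  2 × C: 3 H each → 6
  2 × C: 2 H each → 4
  1 × Br: no H
  1 × Cl: no H
  1 × F: no H
  1 × N: 1 H
  1 × N: no H
  1 × O: 1 H
  Total hydrogens = 17.
Molecular formula: C15H17BrClFN2O4

C15H17BrClFN2O4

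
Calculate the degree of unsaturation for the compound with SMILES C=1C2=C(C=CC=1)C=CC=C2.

Molecular formula from the SMILES: C10H8.
DoU = (2C + 2 + N − H − X)/2 = (2·10 + 2 + 0 − 8 − 0)/2 = 14/2 = 7.
(Structurally: 2 ring(s) + 5 π bond(s) = 7.)

7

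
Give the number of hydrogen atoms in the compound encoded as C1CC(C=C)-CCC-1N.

15

Hydrogens are implicit in SMILES; fill each atom to its normal valence:
  5 × C: 2 H each → 10
  3 × C: 1 H each → 3
  1 × N: 2 H
  Total hydrogens = 15.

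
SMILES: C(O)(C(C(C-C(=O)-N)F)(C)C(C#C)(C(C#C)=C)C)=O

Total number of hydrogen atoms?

Hydrogens are implicit in SMILES; fill each atom to its normal valence:
  7 × C: no H
  3 × C: 1 H each → 3
  2 × C: 3 H each → 6
  2 × C: 2 H each → 4
  2 × O: no H
  1 × F: no H
  1 × N: 2 H
  1 × O: 1 H
  Total hydrogens = 16.

16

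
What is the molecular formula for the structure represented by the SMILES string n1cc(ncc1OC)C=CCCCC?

C11H16N2O

Heavy atoms from the SMILES: 11 C, 2 N, 1 O.
Implicit hydrogens by atom environment:
  3 × C: 2 H each → 6
  2 × C: 3 H each → 6
  2 × C (aromatic): 1 H each → 2
  2 × C: 1 H each → 2
  2 × C (aromatic): no H
  2 × N (aromatic): no H
  1 × O: no H
  Total hydrogens = 16.
Molecular formula: C11H16N2O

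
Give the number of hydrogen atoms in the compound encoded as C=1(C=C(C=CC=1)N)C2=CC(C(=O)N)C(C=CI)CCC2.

19

Hydrogens are implicit in SMILES; fill each atom to its normal valence:
  5 × C: 1 H each → 5
  4 × C (aromatic): 1 H each → 4
  3 × C: 2 H each → 6
  2 × C: no H
  2 × C (aromatic): no H
  2 × N: 2 H each → 4
  1 × I: no H
  1 × O: no H
  Total hydrogens = 19.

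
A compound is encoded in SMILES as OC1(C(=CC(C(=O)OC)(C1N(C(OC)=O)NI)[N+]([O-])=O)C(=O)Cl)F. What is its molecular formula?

C10H10ClFIN3O8

Heavy atoms from the SMILES: 10 C, 1 Cl, 1 F, 1 I, 3 N, 8 O.
Implicit hydrogens by atom environment:
  6 × C: no H
  6 × O: no H
  2 × C: 3 H each → 6
  2 × C: 1 H each → 2
  1 × Cl: no H
  1 × F: no H
  1 × I: no H
  1 × N: 1 H
  1 × N: no H
  1 × N (charge +1): no H
  1 × O: 1 H
  1 × O (charge -1): no H
  Total hydrogens = 10.
Molecular formula: C10H10ClFIN3O8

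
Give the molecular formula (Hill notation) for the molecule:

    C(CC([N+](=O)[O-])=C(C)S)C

C6H11NO2S

Heavy atoms from the SMILES: 6 C, 1 N, 2 O, 1 S.
Implicit hydrogens by atom environment:
  2 × C: 3 H each → 6
  2 × C: 2 H each → 4
  2 × C: no H
  1 × N (charge +1): no H
  1 × O: no H
  1 × O (charge -1): no H
  1 × S: 1 H
  Total hydrogens = 11.
Molecular formula: C6H11NO2S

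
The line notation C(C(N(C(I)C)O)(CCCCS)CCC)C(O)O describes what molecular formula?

C12H26INO3S

Heavy atoms from the SMILES: 12 C, 1 I, 1 N, 3 O, 1 S.
Implicit hydrogens by atom environment:
  7 × C: 2 H each → 14
  3 × O: 1 H each → 3
  2 × C: 3 H each → 6
  2 × C: 1 H each → 2
  1 × C: no H
  1 × I: no H
  1 × N: no H
  1 × S: 1 H
  Total hydrogens = 26.
Molecular formula: C12H26INO3S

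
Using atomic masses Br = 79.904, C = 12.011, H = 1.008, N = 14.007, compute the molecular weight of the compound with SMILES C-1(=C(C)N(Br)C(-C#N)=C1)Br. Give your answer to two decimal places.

263.92

Molecular formula: C6H4Br2N2.
M = 2×79.904 + 6×12.011 + 4×1.008 + 2×14.007 = 263.92 g/mol.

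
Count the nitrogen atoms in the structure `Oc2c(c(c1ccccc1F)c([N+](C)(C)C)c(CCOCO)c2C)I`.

The symbol for nitrogen appears 1 time in the SMILES.

1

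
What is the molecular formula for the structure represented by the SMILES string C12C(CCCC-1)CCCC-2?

Heavy atoms from the SMILES: 10 C.
Implicit hydrogens by atom environment:
  8 × C: 2 H each → 16
  2 × C: 1 H each → 2
  Total hydrogens = 18.
Molecular formula: C10H18

C10H18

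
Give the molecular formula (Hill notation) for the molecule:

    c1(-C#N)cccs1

C5H3NS

Heavy atoms from the SMILES: 5 C, 1 N, 1 S.
Implicit hydrogens by atom environment:
  3 × C (aromatic): 1 H each → 3
  1 × C (aromatic): no H
  1 × C: no H
  1 × N: no H
  1 × S (aromatic): no H
  Total hydrogens = 3.
Molecular formula: C5H3NS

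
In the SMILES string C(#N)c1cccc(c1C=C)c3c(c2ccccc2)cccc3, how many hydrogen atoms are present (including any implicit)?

Hydrogens are implicit in SMILES; fill each atom to its normal valence:
  12 × C (aromatic): 1 H each → 12
  6 × C (aromatic): no H
  1 × C: 2 H
  1 × C: 1 H
  1 × C: no H
  1 × N: no H
  Total hydrogens = 15.

15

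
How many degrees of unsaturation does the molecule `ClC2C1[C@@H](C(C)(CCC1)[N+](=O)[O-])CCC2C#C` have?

Molecular formula from the SMILES: C13H18ClNO2.
DoU = (2C + 2 + N − H − X)/2 = (2·13 + 2 + 1 − 18 − 1)/2 = 10/2 = 5.
(Structurally: 2 ring(s) + 3 π bond(s) = 5.)

5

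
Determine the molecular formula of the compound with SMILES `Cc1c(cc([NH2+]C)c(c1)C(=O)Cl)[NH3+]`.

[C9H13ClN2O]2+

Heavy atoms from the SMILES: 9 C, 1 Cl, 2 N, 1 O.
Implicit hydrogens by atom environment:
  4 × C (aromatic): no H
  2 × C: 3 H each → 6
  2 × C (aromatic): 1 H each → 2
  1 × C: no H
  1 × Cl: no H
  1 × N (charge +1): 3 H
  1 × N (charge +1): 2 H
  1 × O: no H
  Total hydrogens = 13.
Net charge +2.
Molecular formula: [C9H13ClN2O]2+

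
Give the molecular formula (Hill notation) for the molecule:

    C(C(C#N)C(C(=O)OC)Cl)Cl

C6H7Cl2NO2

Heavy atoms from the SMILES: 6 C, 2 Cl, 1 N, 2 O.
Implicit hydrogens by atom environment:
  2 × C: 1 H each → 2
  2 × C: no H
  2 × Cl: no H
  2 × O: no H
  1 × C: 3 H
  1 × C: 2 H
  1 × N: no H
  Total hydrogens = 7.
Molecular formula: C6H7Cl2NO2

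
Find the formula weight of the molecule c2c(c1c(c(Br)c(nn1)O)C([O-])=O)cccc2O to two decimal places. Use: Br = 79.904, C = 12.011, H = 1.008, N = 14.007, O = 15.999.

310.08

Molecular formula: C11H6BrN2O4-.
M = 1×79.904 + 11×12.011 + 6×1.008 + 2×14.007 + 4×15.999 = 310.08 g/mol.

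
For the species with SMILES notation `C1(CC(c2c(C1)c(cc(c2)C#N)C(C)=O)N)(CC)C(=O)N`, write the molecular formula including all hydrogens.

C16H19N3O2

Heavy atoms from the SMILES: 16 C, 3 N, 2 O.
Implicit hydrogens by atom environment:
  4 × C (aromatic): no H
  4 × C: no H
  3 × C: 2 H each → 6
  2 × C: 3 H each → 6
  2 × C (aromatic): 1 H each → 2
  2 × N: 2 H each → 4
  2 × O: no H
  1 × C: 1 H
  1 × N: no H
  Total hydrogens = 19.
Molecular formula: C16H19N3O2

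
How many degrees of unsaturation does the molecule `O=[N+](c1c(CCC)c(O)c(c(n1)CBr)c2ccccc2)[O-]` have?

Molecular formula from the SMILES: C15H15BrN2O3.
DoU = (2C + 2 + N − H − X)/2 = (2·15 + 2 + 2 − 15 − 1)/2 = 18/2 = 9.
(Structurally: 2 ring(s) + 7 π bond(s) = 9.)

9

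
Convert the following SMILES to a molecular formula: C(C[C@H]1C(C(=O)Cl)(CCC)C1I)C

Heavy atoms from the SMILES: 10 C, 1 Cl, 1 I, 1 O.
Implicit hydrogens by atom environment:
  4 × C: 2 H each → 8
  2 × C: 3 H each → 6
  2 × C: 1 H each → 2
  2 × C: no H
  1 × Cl: no H
  1 × I: no H
  1 × O: no H
  Total hydrogens = 16.
Molecular formula: C10H16ClIO

C10H16ClIO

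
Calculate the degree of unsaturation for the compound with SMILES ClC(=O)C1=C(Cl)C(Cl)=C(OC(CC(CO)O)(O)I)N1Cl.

4

Molecular formula from the SMILES: C9H8Cl4INO5.
DoU = (2C + 2 + N − H − X)/2 = (2·9 + 2 + 1 − 8 − 5)/2 = 8/2 = 4.
(Structurally: 1 ring(s) + 3 π bond(s) = 4.)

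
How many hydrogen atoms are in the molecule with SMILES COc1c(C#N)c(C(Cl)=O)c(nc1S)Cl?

4

Hydrogens are implicit in SMILES; fill each atom to its normal valence:
  5 × C (aromatic): no H
  2 × C: no H
  2 × Cl: no H
  2 × O: no H
  1 × C: 3 H
  1 × N (aromatic): no H
  1 × N: no H
  1 × S: 1 H
  Total hydrogens = 4.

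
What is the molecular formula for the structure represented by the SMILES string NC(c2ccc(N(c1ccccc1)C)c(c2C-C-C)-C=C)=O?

C19H22N2O

Heavy atoms from the SMILES: 19 C, 2 N, 1 O.
Implicit hydrogens by atom environment:
  7 × C (aromatic): 1 H each → 7
  5 × C (aromatic): no H
  3 × C: 2 H each → 6
  2 × C: 3 H each → 6
  1 × C: 1 H
  1 × C: no H
  1 × N: 2 H
  1 × N: no H
  1 × O: no H
  Total hydrogens = 22.
Molecular formula: C19H22N2O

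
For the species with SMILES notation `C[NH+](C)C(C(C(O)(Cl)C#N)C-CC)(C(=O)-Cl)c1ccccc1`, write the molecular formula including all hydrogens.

Heavy atoms from the SMILES: 16 C, 2 Cl, 2 N, 2 O.
Implicit hydrogens by atom environment:
  5 × C (aromatic): 1 H each → 5
  4 × C: no H
  3 × C: 3 H each → 9
  2 × C: 2 H each → 4
  2 × Cl: no H
  1 × C: 1 H
  1 × C (aromatic): no H
  1 × N (charge +1): 1 H
  1 × N: no H
  1 × O: 1 H
  1 × O: no H
  Total hydrogens = 21.
Net charge +1.
Molecular formula: C16H21Cl2N2O2+

C16H21Cl2N2O2+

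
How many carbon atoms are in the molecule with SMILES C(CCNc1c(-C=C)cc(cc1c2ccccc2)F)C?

18

The symbol for carbon appears 18 times in the SMILES. Lowercase c denotes aromatic carbon and counts toward C.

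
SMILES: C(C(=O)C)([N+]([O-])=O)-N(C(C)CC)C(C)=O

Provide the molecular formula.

Heavy atoms from the SMILES: 9 C, 2 N, 4 O.
Implicit hydrogens by atom environment:
  4 × C: 3 H each → 12
  3 × O: no H
  2 × C: 1 H each → 2
  2 × C: no H
  1 × C: 2 H
  1 × N: no H
  1 × N (charge +1): no H
  1 × O (charge -1): no H
  Total hydrogens = 16.
Molecular formula: C9H16N2O4

C9H16N2O4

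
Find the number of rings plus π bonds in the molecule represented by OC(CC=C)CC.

1

Molecular formula from the SMILES: C6H12O.
DoU = (2C + 2 + N − H − X)/2 = (2·6 + 2 + 0 − 12 − 0)/2 = 2/2 = 1.
(Structurally: 0 ring(s) + 1 π bond(s) = 1.)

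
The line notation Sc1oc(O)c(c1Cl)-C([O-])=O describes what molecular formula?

Heavy atoms from the SMILES: 5 C, 1 Cl, 4 O, 1 S.
Implicit hydrogens by atom environment:
  4 × C (aromatic): no H
  1 × C: no H
  1 × Cl: no H
  1 × O: 1 H
  1 × O (aromatic): no H
  1 × O: no H
  1 × O (charge -1): no H
  1 × S: 1 H
  Total hydrogens = 2.
Net charge -1.
Molecular formula: C5H2ClO4S-

C5H2ClO4S-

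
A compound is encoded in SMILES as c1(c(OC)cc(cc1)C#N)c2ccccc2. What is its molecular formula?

C14H11NO

Heavy atoms from the SMILES: 14 C, 1 N, 1 O.
Implicit hydrogens by atom environment:
  8 × C (aromatic): 1 H each → 8
  4 × C (aromatic): no H
  1 × C: 3 H
  1 × C: no H
  1 × N: no H
  1 × O: no H
  Total hydrogens = 11.
Molecular formula: C14H11NO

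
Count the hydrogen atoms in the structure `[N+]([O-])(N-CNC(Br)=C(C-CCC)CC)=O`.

18

Hydrogens are implicit in SMILES; fill each atom to its normal valence:
  5 × C: 2 H each → 10
  2 × C: 3 H each → 6
  2 × C: no H
  2 × N: 1 H each → 2
  1 × Br: no H
  1 × N (charge +1): no H
  1 × O: no H
  1 × O (charge -1): no H
  Total hydrogens = 18.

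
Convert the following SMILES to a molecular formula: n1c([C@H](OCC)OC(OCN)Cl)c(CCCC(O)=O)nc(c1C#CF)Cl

C15H18Cl2FN3O5

Heavy atoms from the SMILES: 15 C, 2 Cl, 1 F, 3 N, 5 O.
Implicit hydrogens by atom environment:
  5 × C: 2 H each → 10
  4 × C (aromatic): no H
  4 × O: no H
  3 × C: no H
  2 × C: 1 H each → 2
  2 × Cl: no H
  2 × N (aromatic): no H
  1 × C: 3 H
  1 × F: no H
  1 × N: 2 H
  1 × O: 1 H
  Total hydrogens = 18.
Molecular formula: C15H18Cl2FN3O5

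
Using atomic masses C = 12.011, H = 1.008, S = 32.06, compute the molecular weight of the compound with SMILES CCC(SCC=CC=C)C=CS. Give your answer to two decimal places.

Molecular formula: C10H16S2.
M = 10×12.011 + 16×1.008 + 2×32.06 = 200.36 g/mol.

200.36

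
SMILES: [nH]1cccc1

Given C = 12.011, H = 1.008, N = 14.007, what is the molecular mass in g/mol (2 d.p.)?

67.09

Molecular formula: C4H5N.
M = 4×12.011 + 5×1.008 + 1×14.007 = 67.09 g/mol.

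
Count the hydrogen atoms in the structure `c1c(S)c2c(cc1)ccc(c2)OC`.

Hydrogens are implicit in SMILES; fill each atom to its normal valence:
  6 × C (aromatic): 1 H each → 6
  4 × C (aromatic): no H
  1 × C: 3 H
  1 × O: no H
  1 × S: 1 H
  Total hydrogens = 10.

10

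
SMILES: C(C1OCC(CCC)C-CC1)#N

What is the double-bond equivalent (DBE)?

Molecular formula from the SMILES: C10H17NO.
DoU = (2C + 2 + N − H − X)/2 = (2·10 + 2 + 1 − 17 − 0)/2 = 6/2 = 3.
(Structurally: 1 ring(s) + 2 π bond(s) = 3.)

3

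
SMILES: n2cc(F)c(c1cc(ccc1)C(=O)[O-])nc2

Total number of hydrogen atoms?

6

Hydrogens are implicit in SMILES; fill each atom to its normal valence:
  6 × C (aromatic): 1 H each → 6
  4 × C (aromatic): no H
  2 × N (aromatic): no H
  1 × C: no H
  1 × F: no H
  1 × O: no H
  1 × O (charge -1): no H
  Total hydrogens = 6.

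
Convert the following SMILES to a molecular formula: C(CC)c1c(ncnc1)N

Heavy atoms from the SMILES: 7 C, 3 N.
Implicit hydrogens by atom environment:
  2 × C: 2 H each → 4
  2 × C (aromatic): 1 H each → 2
  2 × C (aromatic): no H
  2 × N (aromatic): no H
  1 × C: 3 H
  1 × N: 2 H
  Total hydrogens = 11.
Molecular formula: C7H11N3

C7H11N3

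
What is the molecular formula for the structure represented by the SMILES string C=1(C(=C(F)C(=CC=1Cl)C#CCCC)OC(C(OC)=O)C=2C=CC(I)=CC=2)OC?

Heavy atoms from the SMILES: 21 C, 1 Cl, 1 F, 1 I, 4 O.
Implicit hydrogens by atom environment:
  7 × C (aromatic): no H
  5 × C (aromatic): 1 H each → 5
  4 × O: no H
  3 × C: 3 H each → 9
  3 × C: no H
  2 × C: 2 H each → 4
  1 × C: 1 H
  1 × Cl: no H
  1 × F: no H
  1 × I: no H
  Total hydrogens = 19.
Molecular formula: C21H19ClFIO4

C21H19ClFIO4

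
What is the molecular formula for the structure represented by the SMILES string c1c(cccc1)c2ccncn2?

C10H8N2

Heavy atoms from the SMILES: 10 C, 2 N.
Implicit hydrogens by atom environment:
  8 × C (aromatic): 1 H each → 8
  2 × C (aromatic): no H
  2 × N (aromatic): no H
  Total hydrogens = 8.
Molecular formula: C10H8N2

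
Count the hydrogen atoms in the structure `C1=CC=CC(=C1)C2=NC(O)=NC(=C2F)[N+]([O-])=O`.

Hydrogens are implicit in SMILES; fill each atom to its normal valence:
  5 × C (aromatic): 1 H each → 5
  5 × C (aromatic): no H
  2 × N (aromatic): no H
  1 × F: no H
  1 × N (charge +1): no H
  1 × O: 1 H
  1 × O: no H
  1 × O (charge -1): no H
  Total hydrogens = 6.

6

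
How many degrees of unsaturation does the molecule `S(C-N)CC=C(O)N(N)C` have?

Molecular formula from the SMILES: C5H13N3OS.
DoU = (2C + 2 + N − H − X)/2 = (2·5 + 2 + 3 − 13 − 0)/2 = 2/2 = 1.
(Structurally: 0 ring(s) + 1 π bond(s) = 1.)

1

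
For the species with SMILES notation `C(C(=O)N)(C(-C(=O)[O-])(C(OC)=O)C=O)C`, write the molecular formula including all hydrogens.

Heavy atoms from the SMILES: 8 C, 1 N, 6 O.
Implicit hydrogens by atom environment:
  5 × O: no H
  4 × C: no H
  2 × C: 3 H each → 6
  2 × C: 1 H each → 2
  1 × N: 2 H
  1 × O (charge -1): no H
  Total hydrogens = 10.
Net charge -1.
Molecular formula: C8H10NO6-

C8H10NO6-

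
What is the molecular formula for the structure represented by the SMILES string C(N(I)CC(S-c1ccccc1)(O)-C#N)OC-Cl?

Heavy atoms from the SMILES: 11 C, 1 Cl, 1 I, 2 N, 2 O, 1 S.
Implicit hydrogens by atom environment:
  5 × C (aromatic): 1 H each → 5
  3 × C: 2 H each → 6
  2 × C: no H
  2 × N: no H
  1 × C (aromatic): no H
  1 × Cl: no H
  1 × I: no H
  1 × O: 1 H
  1 × O: no H
  1 × S: no H
  Total hydrogens = 12.
Molecular formula: C11H12ClIN2O2S

C11H12ClIN2O2S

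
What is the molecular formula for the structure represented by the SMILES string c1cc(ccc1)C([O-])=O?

Heavy atoms from the SMILES: 7 C, 2 O.
Implicit hydrogens by atom environment:
  5 × C (aromatic): 1 H each → 5
  1 × C (aromatic): no H
  1 × C: no H
  1 × O: no H
  1 × O (charge -1): no H
  Total hydrogens = 5.
Net charge -1.
Molecular formula: C7H5O2-

C7H5O2-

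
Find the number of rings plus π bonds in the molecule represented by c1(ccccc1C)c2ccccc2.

Molecular formula from the SMILES: C13H12.
DoU = (2C + 2 + N − H − X)/2 = (2·13 + 2 + 0 − 12 − 0)/2 = 16/2 = 8.
(Structurally: 2 ring(s) + 6 π bond(s) = 8.)

8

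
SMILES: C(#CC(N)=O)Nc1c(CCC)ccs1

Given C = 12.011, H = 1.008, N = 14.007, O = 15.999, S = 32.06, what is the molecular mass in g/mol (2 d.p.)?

Molecular formula: C10H12N2OS.
M = 10×12.011 + 12×1.008 + 2×14.007 + 1×15.999 + 1×32.06 = 208.28 g/mol.

208.28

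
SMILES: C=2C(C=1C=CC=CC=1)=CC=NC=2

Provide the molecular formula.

C11H9N

Heavy atoms from the SMILES: 11 C, 1 N.
Implicit hydrogens by atom environment:
  9 × C (aromatic): 1 H each → 9
  2 × C (aromatic): no H
  1 × N (aromatic): no H
  Total hydrogens = 9.
Molecular formula: C11H9N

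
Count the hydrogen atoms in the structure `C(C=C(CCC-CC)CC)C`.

Hydrogens are implicit in SMILES; fill each atom to its normal valence:
  6 × C: 2 H each → 12
  3 × C: 3 H each → 9
  1 × C: 1 H
  1 × C: no H
  Total hydrogens = 22.

22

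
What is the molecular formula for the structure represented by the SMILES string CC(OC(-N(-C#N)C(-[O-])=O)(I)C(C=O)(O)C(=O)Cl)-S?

Heavy atoms from the SMILES: 8 C, 1 Cl, 1 I, 2 N, 6 O, 1 S.
Implicit hydrogens by atom environment:
  5 × C: no H
  4 × O: no H
  2 × C: 1 H each → 2
  2 × N: no H
  1 × C: 3 H
  1 × Cl: no H
  1 × I: no H
  1 × O: 1 H
  1 × O (charge -1): no H
  1 × S: 1 H
  Total hydrogens = 7.
Net charge -1.
Molecular formula: C8H7ClIN2O6S-

C8H7ClIN2O6S-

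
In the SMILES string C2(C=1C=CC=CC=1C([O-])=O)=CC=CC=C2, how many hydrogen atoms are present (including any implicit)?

Hydrogens are implicit in SMILES; fill each atom to its normal valence:
  9 × C (aromatic): 1 H each → 9
  3 × C (aromatic): no H
  1 × C: no H
  1 × O: no H
  1 × O (charge -1): no H
  Total hydrogens = 9.

9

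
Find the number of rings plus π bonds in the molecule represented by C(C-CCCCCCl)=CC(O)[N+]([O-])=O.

2

Molecular formula from the SMILES: C9H16ClNO3.
DoU = (2C + 2 + N − H − X)/2 = (2·9 + 2 + 1 − 16 − 1)/2 = 4/2 = 2.
(Structurally: 0 ring(s) + 2 π bond(s) = 2.)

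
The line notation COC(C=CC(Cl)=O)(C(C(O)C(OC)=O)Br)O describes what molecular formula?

C9H12BrClO6

Heavy atoms from the SMILES: 1 Br, 9 C, 1 Cl, 6 O.
Implicit hydrogens by atom environment:
  4 × C: 1 H each → 4
  4 × O: no H
  3 × C: no H
  2 × C: 3 H each → 6
  2 × O: 1 H each → 2
  1 × Br: no H
  1 × Cl: no H
  Total hydrogens = 12.
Molecular formula: C9H12BrClO6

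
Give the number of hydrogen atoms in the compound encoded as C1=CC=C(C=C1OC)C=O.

8

Hydrogens are implicit in SMILES; fill each atom to its normal valence:
  4 × C (aromatic): 1 H each → 4
  2 × C (aromatic): no H
  2 × O: no H
  1 × C: 3 H
  1 × C: 1 H
  Total hydrogens = 8.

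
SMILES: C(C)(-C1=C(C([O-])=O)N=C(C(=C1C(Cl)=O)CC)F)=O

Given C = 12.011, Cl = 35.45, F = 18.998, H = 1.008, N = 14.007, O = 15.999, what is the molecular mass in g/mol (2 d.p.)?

Molecular formula: C11H8ClFNO4-.
M = 11×12.011 + 1×35.45 + 1×18.998 + 8×1.008 + 1×14.007 + 4×15.999 = 272.64 g/mol.

272.64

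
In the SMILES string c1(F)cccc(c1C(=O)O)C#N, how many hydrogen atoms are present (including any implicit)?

4

Hydrogens are implicit in SMILES; fill each atom to its normal valence:
  3 × C (aromatic): 1 H each → 3
  3 × C (aromatic): no H
  2 × C: no H
  1 × F: no H
  1 × N: no H
  1 × O: 1 H
  1 × O: no H
  Total hydrogens = 4.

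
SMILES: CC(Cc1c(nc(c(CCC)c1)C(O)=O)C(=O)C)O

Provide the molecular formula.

C14H19NO4

Heavy atoms from the SMILES: 14 C, 1 N, 4 O.
Implicit hydrogens by atom environment:
  4 × C (aromatic): no H
  3 × C: 3 H each → 9
  3 × C: 2 H each → 6
  2 × C: no H
  2 × O: 1 H each → 2
  2 × O: no H
  1 × C (aromatic): 1 H
  1 × C: 1 H
  1 × N (aromatic): no H
  Total hydrogens = 19.
Molecular formula: C14H19NO4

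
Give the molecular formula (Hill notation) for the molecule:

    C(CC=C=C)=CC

Heavy atoms from the SMILES: 7 C.
Implicit hydrogens by atom environment:
  3 × C: 1 H each → 3
  2 × C: 2 H each → 4
  1 × C: 3 H
  1 × C: no H
  Total hydrogens = 10.
Molecular formula: C7H10

C7H10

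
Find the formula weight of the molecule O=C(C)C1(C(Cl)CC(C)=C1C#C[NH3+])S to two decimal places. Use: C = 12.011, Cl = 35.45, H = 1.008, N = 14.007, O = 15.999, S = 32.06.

Molecular formula: C10H13ClNOS+.
M = 10×12.011 + 1×35.45 + 13×1.008 + 1×14.007 + 1×15.999 + 1×32.06 = 230.73 g/mol.

230.73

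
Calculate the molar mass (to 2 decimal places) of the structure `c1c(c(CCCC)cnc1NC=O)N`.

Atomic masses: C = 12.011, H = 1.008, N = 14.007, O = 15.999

Molecular formula: C10H15N3O.
M = 10×12.011 + 15×1.008 + 3×14.007 + 1×15.999 = 193.25 g/mol.

193.25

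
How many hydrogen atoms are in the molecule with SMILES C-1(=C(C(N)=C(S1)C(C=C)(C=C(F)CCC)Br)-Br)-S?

14

Hydrogens are implicit in SMILES; fill each atom to its normal valence:
  4 × C (aromatic): no H
  3 × C: 2 H each → 6
  2 × Br: no H
  2 × C: 1 H each → 2
  2 × C: no H
  1 × C: 3 H
  1 × F: no H
  1 × N: 2 H
  1 × S: 1 H
  1 × S (aromatic): no H
  Total hydrogens = 14.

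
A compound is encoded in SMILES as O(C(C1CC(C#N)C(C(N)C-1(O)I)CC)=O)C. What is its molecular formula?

C11H17IN2O3

Heavy atoms from the SMILES: 11 C, 1 I, 2 N, 3 O.
Implicit hydrogens by atom environment:
  4 × C: 1 H each → 4
  3 × C: no H
  2 × C: 3 H each → 6
  2 × C: 2 H each → 4
  2 × O: no H
  1 × I: no H
  1 × N: 2 H
  1 × N: no H
  1 × O: 1 H
  Total hydrogens = 17.
Molecular formula: C11H17IN2O3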